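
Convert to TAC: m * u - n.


Break into single-operator statements:
t1 = m * u
t2 = t1 - n


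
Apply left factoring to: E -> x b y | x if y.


Common prefix: 'x'
Factored: E -> x E', E' -> b y | if y


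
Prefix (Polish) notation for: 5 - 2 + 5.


left-to-right (same/higher precedence on left): tree is (+ (- 5 2) 5)
Prefix: + - 5 2 5


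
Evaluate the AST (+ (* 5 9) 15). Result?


Evaluate inner: (* 5 9) = 45
Evaluate root: (+ 45 15) = 60
Result: 60


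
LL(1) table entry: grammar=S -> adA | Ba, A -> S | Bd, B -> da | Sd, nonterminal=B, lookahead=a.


For [B, a]: 'a' ∈ FIRST(Sd)
Entry: B -> Sd


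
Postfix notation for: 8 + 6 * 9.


* has higher precedence, evaluate 6*9 first
Postfix: 8 6 9 * +


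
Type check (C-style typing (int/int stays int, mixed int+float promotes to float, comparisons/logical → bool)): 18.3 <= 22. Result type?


Operand types: float <= int
Rule: comparison yields bool
Result type: bool


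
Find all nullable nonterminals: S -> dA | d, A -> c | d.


A nonterminal is nullable iff some alternative derives ε (directly, or every symbol in it is nullable)
Nullable: {}


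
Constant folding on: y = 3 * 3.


3 * 3 = 9 at compile time
Optimized: y = 9


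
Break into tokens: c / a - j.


Scan left to right, longest-match per lexeme
Tokens: ID(c), OP(/), ID(a), OP(-), ID(j)


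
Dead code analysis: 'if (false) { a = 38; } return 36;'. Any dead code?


condition is constant false, so the whole block is unreachable
Dead: 'if (false) { a = 38; }'


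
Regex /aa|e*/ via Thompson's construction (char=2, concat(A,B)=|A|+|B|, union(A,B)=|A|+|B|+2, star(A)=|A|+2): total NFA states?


Syntax tree has 3 char leaf(s), 1 union(s), 1 star(s)
chars contribute 3×2 = 6; each union adds +2; each star adds +2
Total: 6 + 2 + 2 = 10 states


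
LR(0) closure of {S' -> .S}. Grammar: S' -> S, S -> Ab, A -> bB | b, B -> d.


Start: S' -> .S
For each item with dot before a nonterminal B, add B -> .γ for every B-production
Closure: [S' -> .S, S -> .Ab, A -> .bB, A -> .b]


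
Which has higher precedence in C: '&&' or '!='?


'!=' is equality (level 6); '&&' is logical AND (level 2)
Higher level binds tighter
'!=' has higher precedence than '&&'


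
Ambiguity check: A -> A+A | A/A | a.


'a+a/a' has two parse trees (no precedence encoded between + and /)
Ambiguous


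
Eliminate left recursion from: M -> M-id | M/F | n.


Left-recursive alternatives: M-id, M/F; non-recursive: n
Introduce M': M -> nM', M' -> -idM' | /FM' | ε


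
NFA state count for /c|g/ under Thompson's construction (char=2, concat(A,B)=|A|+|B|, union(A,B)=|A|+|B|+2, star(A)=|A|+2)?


Syntax tree has 2 char leaf(s), 1 union(s), 0 star(s)
chars contribute 2×2 = 4; each union adds +2; each star adds +2
Total: 4 + 2 + 0 = 6 states


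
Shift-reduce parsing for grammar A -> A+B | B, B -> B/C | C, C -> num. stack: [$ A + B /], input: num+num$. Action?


no handle; shift 'num'
Action: shift


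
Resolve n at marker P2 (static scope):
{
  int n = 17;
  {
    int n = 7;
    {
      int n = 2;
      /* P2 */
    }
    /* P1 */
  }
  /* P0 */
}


n declared in the same block as P2
n = 2


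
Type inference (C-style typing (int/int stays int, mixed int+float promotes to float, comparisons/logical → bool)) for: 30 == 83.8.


Operand types: int == float
Rule: comparison yields bool
Result type: bool


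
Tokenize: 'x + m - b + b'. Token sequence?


Scan left to right, longest-match per lexeme
Tokens: ID(x), OP(+), ID(m), OP(-), ID(b), OP(+), ID(b)


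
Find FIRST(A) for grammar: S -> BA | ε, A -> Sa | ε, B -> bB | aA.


Per alternative of A: FIRST(Sa) = {a, b}; FIRST(ε) = {ε}
FIRST(A) = {a, b, ε}


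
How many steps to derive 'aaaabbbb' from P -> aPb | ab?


Derivation: P => aPb => aaPbb => aaaPbbb => aaaabbbb
Steps: 4


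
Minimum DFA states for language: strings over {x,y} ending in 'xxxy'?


Track the longest suffix of input matching a prefix of 'xxxy': 5 classes (prefixes of length 0..4)
Minimal DFA: 5 states


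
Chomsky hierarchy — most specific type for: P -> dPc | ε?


Single nonterminal LHS, but d^n c^n is not regular
Classification: Type 2 (Context-Free)


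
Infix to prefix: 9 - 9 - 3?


left-to-right (same/higher precedence on left): tree is (- (- 9 9) 3)
Prefix: - - 9 9 3


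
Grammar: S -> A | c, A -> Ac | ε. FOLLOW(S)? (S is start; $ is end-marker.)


$ ∈ FOLLOW(S). For each A -> αBβ: add FIRST(β)\{ε} to FOLLOW(B); if β nullable, add FOLLOW(A).
FOLLOW(S) = {$}


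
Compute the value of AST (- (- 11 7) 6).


Evaluate inner: (- 11 7) = 4
Evaluate root: (- 4 6) = -2
Result: -2


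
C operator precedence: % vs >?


'%' is multiplicative (level 10); '>' is relational (level 7)
Higher level binds tighter
'%' has higher precedence than '>'


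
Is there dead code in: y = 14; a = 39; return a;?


y is assigned but never read
Dead: 'y = 14'


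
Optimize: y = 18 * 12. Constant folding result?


18 * 12 = 216 at compile time
Optimized: y = 216


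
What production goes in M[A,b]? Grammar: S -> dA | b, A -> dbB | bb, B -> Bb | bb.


For [A, b]: 'b' ∈ FIRST(bb)
Entry: A -> bb


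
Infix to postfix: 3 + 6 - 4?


Left to right (same or higher precedence on left)
Postfix: 3 6 + 4 -


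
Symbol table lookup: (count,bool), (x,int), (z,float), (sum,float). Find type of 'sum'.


Lookup 'sum' → type float


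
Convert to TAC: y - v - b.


Break into single-operator statements:
t1 = y - v
t2 = t1 - b


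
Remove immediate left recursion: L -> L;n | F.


Left-recursive alternatives: L;n; non-recursive: F
Introduce L': L -> FL', L' -> ;nL' | ε


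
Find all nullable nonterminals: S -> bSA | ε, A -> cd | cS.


A nonterminal is nullable iff some alternative derives ε (directly, or every symbol in it is nullable)
Nullable: {S}


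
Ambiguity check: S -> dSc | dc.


balanced d^n…c^n: each string has a unique parse
Unambiguous


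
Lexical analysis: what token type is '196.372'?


Pattern: digits with a decimal point
Type: FLOAT_LITERAL


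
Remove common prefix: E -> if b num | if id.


Common prefix: 'if'
Factored: E -> if E', E' -> b num | id


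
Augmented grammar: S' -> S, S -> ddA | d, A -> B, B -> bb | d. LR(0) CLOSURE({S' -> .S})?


Start: S' -> .S
For each item with dot before a nonterminal B, add B -> .γ for every B-production
Closure: [S' -> .S, S -> .ddA, S -> .d]


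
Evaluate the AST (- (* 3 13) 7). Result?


Evaluate inner: (* 3 13) = 39
Evaluate root: (- 39 7) = 32
Result: 32


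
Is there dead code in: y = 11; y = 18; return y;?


first assignment to y is overwritten before any read
Dead: 'y = 11'


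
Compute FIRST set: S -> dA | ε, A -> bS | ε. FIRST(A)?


Per alternative of A: FIRST(bS) = {b}; FIRST(ε) = {ε}
FIRST(A) = {b, ε}


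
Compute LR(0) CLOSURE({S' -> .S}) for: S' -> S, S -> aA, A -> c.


Start: S' -> .S
For each item with dot before a nonterminal B, add B -> .γ for every B-production
Closure: [S' -> .S, S -> .aA]


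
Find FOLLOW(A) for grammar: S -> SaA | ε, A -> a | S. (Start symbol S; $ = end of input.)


$ ∈ FOLLOW(S). For each A -> αBβ: add FIRST(β)\{ε} to FOLLOW(B); if β nullable, add FOLLOW(A).
FOLLOW(A) = {$, a}


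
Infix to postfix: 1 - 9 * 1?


* has higher precedence, evaluate 9*1 first
Postfix: 1 9 1 * -


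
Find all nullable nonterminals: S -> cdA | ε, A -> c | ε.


A nonterminal is nullable iff some alternative derives ε (directly, or every symbol in it is nullable)
Nullable: {A, S}


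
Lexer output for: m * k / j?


Scan left to right, longest-match per lexeme
Tokens: ID(m), OP(*), ID(k), OP(/), ID(j)


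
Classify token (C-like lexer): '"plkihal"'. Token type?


Pattern: double-quoted sequence
Type: STRING_LITERAL


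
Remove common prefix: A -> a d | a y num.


Common prefix: 'a'
Factored: A -> a A', A' -> d | y num


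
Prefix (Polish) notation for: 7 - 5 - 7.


left-to-right (same/higher precedence on left): tree is (- (- 7 5) 7)
Prefix: - - 7 5 7


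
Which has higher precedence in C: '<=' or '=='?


'<=' is relational (level 7); '==' is equality (level 6)
Higher level binds tighter
'<=' has higher precedence than '=='


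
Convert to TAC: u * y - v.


Break into single-operator statements:
t1 = u * y
t2 = t1 - v


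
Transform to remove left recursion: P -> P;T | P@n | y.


Left-recursive alternatives: P;T, P@n; non-recursive: y
Introduce P': P -> yP', P' -> ;TP' | @nP' | ε


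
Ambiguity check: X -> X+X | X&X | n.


'n+n&n' has two parse trees (no precedence encoded between + and &)
Ambiguous


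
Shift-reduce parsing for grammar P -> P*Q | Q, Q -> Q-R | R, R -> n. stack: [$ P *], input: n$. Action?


no handle ('P*' is not any RHS); shift 'n'
Action: shift


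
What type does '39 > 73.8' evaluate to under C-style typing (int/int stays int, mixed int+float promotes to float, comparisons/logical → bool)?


Operand types: int > float
Rule: comparison yields bool
Result type: bool


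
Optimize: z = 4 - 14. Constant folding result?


4 - 14 = -10 at compile time
Optimized: z = -10


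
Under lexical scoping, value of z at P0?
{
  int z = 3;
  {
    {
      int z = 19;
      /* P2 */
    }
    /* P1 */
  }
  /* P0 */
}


z declared in the same block as P0
z = 3


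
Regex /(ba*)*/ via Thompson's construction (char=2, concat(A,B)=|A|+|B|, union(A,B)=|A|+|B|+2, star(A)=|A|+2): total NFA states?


Syntax tree has 2 char leaf(s), 0 union(s), 2 star(s)
chars contribute 2×2 = 4; each union adds +2; each star adds +2
Total: 4 + 0 + 4 = 8 states


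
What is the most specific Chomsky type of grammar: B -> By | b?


Left-linear: every RHS is a terminal or one nonterminal followed by a terminal
Classification: Type 3 (Regular)


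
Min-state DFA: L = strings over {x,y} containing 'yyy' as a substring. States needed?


KMP-style automaton: 3 progress states + 1 absorbing accept = 4
Minimal DFA: 4 states


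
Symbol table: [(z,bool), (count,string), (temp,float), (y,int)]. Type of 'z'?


Lookup 'z' → type bool


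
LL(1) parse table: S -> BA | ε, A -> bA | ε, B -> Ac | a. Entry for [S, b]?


For [S, b]: 'b' ∈ FIRST(BA)
Entry: S -> BA


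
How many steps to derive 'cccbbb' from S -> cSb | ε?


Derivation: S => cSb => ccSbb => cccSbbb => cccbbb
Steps: 4


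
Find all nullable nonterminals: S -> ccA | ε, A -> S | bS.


A nonterminal is nullable iff some alternative derives ε (directly, or every symbol in it is nullable)
Nullable: {A, S}


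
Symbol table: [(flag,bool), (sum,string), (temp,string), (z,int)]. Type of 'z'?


Lookup 'z' → type int


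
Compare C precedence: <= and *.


'*' is multiplicative (level 10); '<=' is relational (level 7)
Higher level binds tighter
'*' has higher precedence than '<='


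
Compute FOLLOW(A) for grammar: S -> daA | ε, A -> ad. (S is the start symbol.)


$ ∈ FOLLOW(S). For each A -> αBβ: add FIRST(β)\{ε} to FOLLOW(B); if β nullable, add FOLLOW(A).
FOLLOW(A) = {$}


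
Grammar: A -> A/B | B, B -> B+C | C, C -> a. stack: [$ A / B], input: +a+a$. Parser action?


'+' can extend B; shift to build B -> B+C
Action: shift


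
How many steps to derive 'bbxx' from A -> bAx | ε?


Derivation: A => bAx => bbAxx => bbxx
Steps: 3


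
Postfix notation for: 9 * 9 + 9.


Left to right (same or higher precedence on left)
Postfix: 9 9 * 9 +


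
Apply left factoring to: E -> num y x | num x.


Common prefix: 'num'
Factored: E -> num E', E' -> y x | x


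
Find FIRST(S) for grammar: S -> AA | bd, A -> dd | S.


Per alternative of S: FIRST(AA) = {b, d}; FIRST(bd) = {b}
FIRST(S) = {b, d}


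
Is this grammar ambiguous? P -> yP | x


right-linear, alternatives start with distinct terminals 'y' vs 'x': unique leftmost derivation
Unambiguous


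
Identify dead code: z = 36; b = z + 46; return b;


z is read by b's definition; b is returned
No dead code


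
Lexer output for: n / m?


Scan left to right, longest-match per lexeme
Tokens: ID(n), OP(/), ID(m)


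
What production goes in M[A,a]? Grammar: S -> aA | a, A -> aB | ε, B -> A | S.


For [A, a]: 'a' ∈ FIRST(aB)
Entry: A -> aB


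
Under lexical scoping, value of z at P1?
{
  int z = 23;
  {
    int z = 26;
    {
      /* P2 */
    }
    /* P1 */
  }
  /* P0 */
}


z declared in the same block as P1
z = 26


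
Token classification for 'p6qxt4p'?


Pattern: letter/underscore followed by alphanumerics, not a keyword
Type: IDENTIFIER


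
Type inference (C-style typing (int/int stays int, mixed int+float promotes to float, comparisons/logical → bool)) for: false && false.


Operand types: bool && bool
Rule: logical operators take bool operands and yield bool
Result type: bool


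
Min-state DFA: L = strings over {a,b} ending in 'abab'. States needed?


Track the longest suffix of input matching a prefix of 'abab': 5 classes (prefixes of length 0..4)
Minimal DFA: 5 states


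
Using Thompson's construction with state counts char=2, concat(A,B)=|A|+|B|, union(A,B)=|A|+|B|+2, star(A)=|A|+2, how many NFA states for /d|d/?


Syntax tree has 2 char leaf(s), 1 union(s), 0 star(s)
chars contribute 2×2 = 4; each union adds +2; each star adds +2
Total: 4 + 2 + 0 = 6 states


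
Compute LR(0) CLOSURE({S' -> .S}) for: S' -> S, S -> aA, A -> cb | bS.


Start: S' -> .S
For each item with dot before a nonterminal B, add B -> .γ for every B-production
Closure: [S' -> .S, S -> .aA]


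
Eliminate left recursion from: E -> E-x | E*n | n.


Left-recursive alternatives: E-x, E*n; non-recursive: n
Introduce E': E -> nE', E' -> -xE' | *nE' | ε


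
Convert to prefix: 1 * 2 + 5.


left-to-right (same/higher precedence on left): tree is (+ (* 1 2) 5)
Prefix: + * 1 2 5


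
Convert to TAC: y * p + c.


Break into single-operator statements:
t1 = y * p
t2 = t1 + c


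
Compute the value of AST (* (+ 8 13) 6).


Evaluate inner: (+ 8 13) = 21
Evaluate root: (* 21 6) = 126
Result: 126


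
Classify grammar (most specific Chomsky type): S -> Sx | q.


Left-linear: every RHS is a terminal or one nonterminal followed by a terminal
Classification: Type 3 (Regular)


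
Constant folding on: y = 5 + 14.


5 + 14 = 19 at compile time
Optimized: y = 19


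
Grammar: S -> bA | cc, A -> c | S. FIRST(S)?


Per alternative of S: FIRST(bA) = {b}; FIRST(cc) = {c}
FIRST(S) = {b, c}


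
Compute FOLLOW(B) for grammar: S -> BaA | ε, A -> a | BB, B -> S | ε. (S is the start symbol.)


$ ∈ FOLLOW(S). For each A -> αBβ: add FIRST(β)\{ε} to FOLLOW(B); if β nullable, add FOLLOW(A).
FOLLOW(B) = {$, a}


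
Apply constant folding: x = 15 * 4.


15 * 4 = 60 at compile time
Optimized: x = 60


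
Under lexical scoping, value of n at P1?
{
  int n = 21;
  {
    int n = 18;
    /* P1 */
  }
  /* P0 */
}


n declared in the same block as P1
n = 18


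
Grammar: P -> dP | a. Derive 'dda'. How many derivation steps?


Derivation: P => dP => ddP => dda
Steps: 3


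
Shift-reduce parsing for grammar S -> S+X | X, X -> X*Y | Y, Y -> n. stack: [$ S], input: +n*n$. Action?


shift '+' to continue S -> S+X
Action: shift


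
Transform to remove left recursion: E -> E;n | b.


Left-recursive alternatives: E;n; non-recursive: b
Introduce E': E -> bE', E' -> ;nE' | ε


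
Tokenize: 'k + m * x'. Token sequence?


Scan left to right, longest-match per lexeme
Tokens: ID(k), OP(+), ID(m), OP(*), ID(x)


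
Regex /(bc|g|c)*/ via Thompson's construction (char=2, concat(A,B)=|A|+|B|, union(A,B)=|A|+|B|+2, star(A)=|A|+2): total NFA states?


Syntax tree has 4 char leaf(s), 2 union(s), 1 star(s)
chars contribute 4×2 = 8; each union adds +2; each star adds +2
Total: 8 + 4 + 2 = 14 states


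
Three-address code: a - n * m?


Break into single-operator statements:
t1 = n * m
t2 = a - t1


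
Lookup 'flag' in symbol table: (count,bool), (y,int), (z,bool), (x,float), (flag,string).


Lookup 'flag' → type string


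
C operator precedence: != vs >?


'>' is relational (level 7); '!=' is equality (level 6)
Higher level binds tighter
'>' has higher precedence than '!='


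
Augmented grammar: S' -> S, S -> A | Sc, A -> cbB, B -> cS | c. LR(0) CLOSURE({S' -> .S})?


Start: S' -> .S
For each item with dot before a nonterminal B, add B -> .γ for every B-production
Closure: [S' -> .S, S -> .A, S -> .Sc, A -> .cbB]


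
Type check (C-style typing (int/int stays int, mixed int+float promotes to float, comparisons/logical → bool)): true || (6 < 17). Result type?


Operand types: bool || bool
Rule: logical operators take bool operands and yield bool
Result type: bool


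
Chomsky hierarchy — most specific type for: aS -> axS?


LHS has context (more than one symbol) and |LHS| ≤ |RHS|
Classification: Type 1 (Context-Sensitive)


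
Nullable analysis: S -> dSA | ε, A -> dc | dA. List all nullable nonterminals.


A nonterminal is nullable iff some alternative derives ε (directly, or every symbol in it is nullable)
Nullable: {S}


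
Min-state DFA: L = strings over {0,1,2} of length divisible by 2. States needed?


Track length mod 2: states 0..1, accept at 0
Minimal DFA: 2 states


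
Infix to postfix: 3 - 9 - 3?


Left to right (same or higher precedence on left)
Postfix: 3 9 - 3 -


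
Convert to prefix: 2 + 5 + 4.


left-to-right (same/higher precedence on left): tree is (+ (+ 2 5) 4)
Prefix: + + 2 5 4


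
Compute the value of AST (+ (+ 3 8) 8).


Evaluate inner: (+ 3 8) = 11
Evaluate root: (+ 11 8) = 19
Result: 19


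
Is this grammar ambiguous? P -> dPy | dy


balanced d^n…y^n: each string has a unique parse
Unambiguous


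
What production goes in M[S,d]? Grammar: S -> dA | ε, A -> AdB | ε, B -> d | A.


For [S, d]: 'd' ∈ FIRST(dA)
Entry: S -> dA


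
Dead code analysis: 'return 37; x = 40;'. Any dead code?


statement follows a return and is unreachable
Dead: 'x = 40'


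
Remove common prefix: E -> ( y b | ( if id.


Common prefix: '('
Factored: E -> ( E', E' -> y b | if id


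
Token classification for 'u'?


Pattern: letter/underscore followed by alphanumerics, not a keyword
Type: IDENTIFIER


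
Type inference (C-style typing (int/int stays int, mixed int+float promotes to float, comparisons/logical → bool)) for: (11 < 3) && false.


Operand types: bool && bool
Rule: logical operators take bool operands and yield bool
Result type: bool


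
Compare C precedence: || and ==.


'==' is equality (level 6); '||' is logical OR (level 1)
Higher level binds tighter
'==' has higher precedence than '||'


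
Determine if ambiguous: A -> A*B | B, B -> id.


precedence layered via separate nonterminal B: deterministic
Unambiguous


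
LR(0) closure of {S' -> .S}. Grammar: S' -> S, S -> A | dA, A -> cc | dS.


Start: S' -> .S
For each item with dot before a nonterminal B, add B -> .γ for every B-production
Closure: [S' -> .S, S -> .A, S -> .dA, A -> .cc, A -> .dS]


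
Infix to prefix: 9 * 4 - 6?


left-to-right (same/higher precedence on left): tree is (- (* 9 4) 6)
Prefix: - * 9 4 6


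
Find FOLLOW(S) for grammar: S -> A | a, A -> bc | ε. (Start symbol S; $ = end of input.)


$ ∈ FOLLOW(S). For each A -> αBβ: add FIRST(β)\{ε} to FOLLOW(B); if β nullable, add FOLLOW(A).
FOLLOW(S) = {$}


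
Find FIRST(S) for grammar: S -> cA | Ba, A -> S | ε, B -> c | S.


Per alternative of S: FIRST(cA) = {c}; FIRST(Ba) = {c}
FIRST(S) = {c}


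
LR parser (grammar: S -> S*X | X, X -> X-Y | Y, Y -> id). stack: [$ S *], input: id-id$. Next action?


no handle ('S*' is not any RHS); shift 'id'
Action: shift


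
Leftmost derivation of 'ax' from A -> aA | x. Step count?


Derivation: A => aA => ax
Steps: 2


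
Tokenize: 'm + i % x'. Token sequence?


Scan left to right, longest-match per lexeme
Tokens: ID(m), OP(+), ID(i), OP(%), ID(x)


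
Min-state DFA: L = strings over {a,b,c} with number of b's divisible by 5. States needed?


Track (count of b) mod 5: states 0..4, accept at 0
Minimal DFA: 5 states


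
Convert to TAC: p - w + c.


Break into single-operator statements:
t1 = p - w
t2 = t1 + c


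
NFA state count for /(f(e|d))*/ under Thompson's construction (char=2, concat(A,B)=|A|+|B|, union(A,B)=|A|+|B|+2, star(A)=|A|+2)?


Syntax tree has 3 char leaf(s), 1 union(s), 1 star(s)
chars contribute 3×2 = 6; each union adds +2; each star adds +2
Total: 6 + 2 + 2 = 10 states


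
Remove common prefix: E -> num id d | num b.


Common prefix: 'num'
Factored: E -> num E', E' -> id d | b


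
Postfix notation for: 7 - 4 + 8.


Left to right (same or higher precedence on left)
Postfix: 7 4 - 8 +


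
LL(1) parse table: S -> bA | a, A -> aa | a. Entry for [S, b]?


For [S, b]: 'b' ∈ FIRST(bA)
Entry: S -> bA


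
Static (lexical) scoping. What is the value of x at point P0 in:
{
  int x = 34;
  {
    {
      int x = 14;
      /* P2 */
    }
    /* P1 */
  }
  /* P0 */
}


x declared in the same block as P0
x = 34


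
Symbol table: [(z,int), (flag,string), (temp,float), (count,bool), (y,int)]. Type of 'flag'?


Lookup 'flag' → type string


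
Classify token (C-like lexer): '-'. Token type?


Pattern: operator symbol
Type: OPERATOR


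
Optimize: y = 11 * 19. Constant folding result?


11 * 19 = 209 at compile time
Optimized: y = 209


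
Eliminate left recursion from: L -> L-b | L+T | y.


Left-recursive alternatives: L-b, L+T; non-recursive: y
Introduce L': L -> yL', L' -> -bL' | +TL' | ε


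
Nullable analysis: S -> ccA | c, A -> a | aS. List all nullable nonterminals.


A nonterminal is nullable iff some alternative derives ε (directly, or every symbol in it is nullable)
Nullable: {}


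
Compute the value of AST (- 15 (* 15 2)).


Evaluate inner: (* 15 2) = 30
Evaluate root: (- 15 30) = -15
Result: -15


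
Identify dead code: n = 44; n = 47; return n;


first assignment to n is overwritten before any read
Dead: 'n = 44'


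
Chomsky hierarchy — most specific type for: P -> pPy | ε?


Single nonterminal LHS, but p^n y^n is not regular
Classification: Type 2 (Context-Free)


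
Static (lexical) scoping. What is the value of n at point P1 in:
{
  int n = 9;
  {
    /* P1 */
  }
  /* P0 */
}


P1's block does not declare n; resolves to the enclosing declaration at depth 0
n = 9


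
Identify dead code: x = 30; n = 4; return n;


x is assigned but never read
Dead: 'x = 30'


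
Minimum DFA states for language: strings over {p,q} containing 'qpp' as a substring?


KMP-style automaton: 3 progress states + 1 absorbing accept = 4
Minimal DFA: 4 states


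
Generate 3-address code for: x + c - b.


Break into single-operator statements:
t1 = x + c
t2 = t1 - b


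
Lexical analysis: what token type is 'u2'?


Pattern: letter/underscore followed by alphanumerics, not a keyword
Type: IDENTIFIER


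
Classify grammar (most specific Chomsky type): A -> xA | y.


Right-linear: every RHS is a terminal or a terminal followed by one nonterminal
Classification: Type 3 (Regular)


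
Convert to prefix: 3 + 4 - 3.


left-to-right (same/higher precedence on left): tree is (- (+ 3 4) 3)
Prefix: - + 3 4 3


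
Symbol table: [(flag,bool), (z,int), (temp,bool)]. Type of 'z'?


Lookup 'z' → type int


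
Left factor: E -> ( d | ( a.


Common prefix: '('
Factored: E -> ( E', E' -> d | a


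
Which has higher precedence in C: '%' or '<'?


'%' is multiplicative (level 10); '<' is relational (level 7)
Higher level binds tighter
'%' has higher precedence than '<'


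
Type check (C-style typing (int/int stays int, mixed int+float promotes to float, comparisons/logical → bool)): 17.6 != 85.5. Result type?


Operand types: float != float
Rule: comparison yields bool
Result type: bool


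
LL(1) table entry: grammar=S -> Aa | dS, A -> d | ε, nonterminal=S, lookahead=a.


For [S, a]: 'a' ∈ FIRST(Aa)
Entry: S -> Aa


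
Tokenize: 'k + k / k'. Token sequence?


Scan left to right, longest-match per lexeme
Tokens: ID(k), OP(+), ID(k), OP(/), ID(k)


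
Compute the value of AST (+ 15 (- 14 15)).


Evaluate inner: (- 14 15) = -1
Evaluate root: (+ 15 -1) = 14
Result: 14


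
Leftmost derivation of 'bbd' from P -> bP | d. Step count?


Derivation: P => bP => bbP => bbd
Steps: 3


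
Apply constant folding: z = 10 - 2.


10 - 2 = 8 at compile time
Optimized: z = 8


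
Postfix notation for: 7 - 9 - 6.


Left to right (same or higher precedence on left)
Postfix: 7 9 - 6 -


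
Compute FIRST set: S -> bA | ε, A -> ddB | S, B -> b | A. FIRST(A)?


Per alternative of A: FIRST(ddB) = {d}; FIRST(S) = {b, ε}
FIRST(A) = {b, d, ε}


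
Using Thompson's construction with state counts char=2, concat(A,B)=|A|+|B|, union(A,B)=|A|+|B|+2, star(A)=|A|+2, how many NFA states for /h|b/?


Syntax tree has 2 char leaf(s), 1 union(s), 0 star(s)
chars contribute 2×2 = 4; each union adds +2; each star adds +2
Total: 4 + 2 + 0 = 6 states


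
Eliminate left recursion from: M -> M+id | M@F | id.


Left-recursive alternatives: M+id, M@F; non-recursive: id
Introduce M': M -> idM', M' -> +idM' | @FM' | ε


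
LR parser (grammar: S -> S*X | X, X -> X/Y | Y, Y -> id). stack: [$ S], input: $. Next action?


start symbol S on stack, input exhausted
Action: accept


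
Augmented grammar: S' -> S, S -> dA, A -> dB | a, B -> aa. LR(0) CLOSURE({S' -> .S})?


Start: S' -> .S
For each item with dot before a nonterminal B, add B -> .γ for every B-production
Closure: [S' -> .S, S -> .dA]


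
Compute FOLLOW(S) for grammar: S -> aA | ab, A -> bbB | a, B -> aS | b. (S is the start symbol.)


$ ∈ FOLLOW(S). For each A -> αBβ: add FIRST(β)\{ε} to FOLLOW(B); if β nullable, add FOLLOW(A).
FOLLOW(S) = {$}


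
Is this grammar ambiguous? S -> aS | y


right-linear, alternatives start with distinct terminals 'a' vs 'y': unique leftmost derivation
Unambiguous


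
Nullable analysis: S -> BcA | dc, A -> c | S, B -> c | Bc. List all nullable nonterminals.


A nonterminal is nullable iff some alternative derives ε (directly, or every symbol in it is nullable)
Nullable: {}


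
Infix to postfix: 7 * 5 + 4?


Left to right (same or higher precedence on left)
Postfix: 7 5 * 4 +


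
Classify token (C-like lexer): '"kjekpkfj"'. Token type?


Pattern: double-quoted sequence
Type: STRING_LITERAL


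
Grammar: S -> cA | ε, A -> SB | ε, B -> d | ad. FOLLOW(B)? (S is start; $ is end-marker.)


$ ∈ FOLLOW(S). For each A -> αBβ: add FIRST(β)\{ε} to FOLLOW(B); if β nullable, add FOLLOW(A).
FOLLOW(B) = {$, a, d}


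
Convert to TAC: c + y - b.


Break into single-operator statements:
t1 = c + y
t2 = t1 - b


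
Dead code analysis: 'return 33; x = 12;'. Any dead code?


statement follows a return and is unreachable
Dead: 'x = 12'


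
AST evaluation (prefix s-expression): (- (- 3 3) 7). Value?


Evaluate inner: (- 3 3) = 0
Evaluate root: (- 0 7) = -7
Result: -7


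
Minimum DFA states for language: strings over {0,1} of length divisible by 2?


Track length mod 2: states 0..1, accept at 0
Minimal DFA: 2 states


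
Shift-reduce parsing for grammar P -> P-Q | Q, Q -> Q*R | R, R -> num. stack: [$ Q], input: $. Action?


lookahead ∉ {*} so Q won't extend; reduce P -> Q
Action: reduce (P -> Q)


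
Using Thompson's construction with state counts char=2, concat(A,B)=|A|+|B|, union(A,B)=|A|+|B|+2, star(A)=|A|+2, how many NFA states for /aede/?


Syntax tree has 4 char leaf(s), 0 union(s), 0 star(s)
chars contribute 4×2 = 8; each union adds +2; each star adds +2
Total: 8 + 0 + 0 = 8 states


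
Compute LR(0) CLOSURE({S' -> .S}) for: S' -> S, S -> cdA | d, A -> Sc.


Start: S' -> .S
For each item with dot before a nonterminal B, add B -> .γ for every B-production
Closure: [S' -> .S, S -> .cdA, S -> .d]


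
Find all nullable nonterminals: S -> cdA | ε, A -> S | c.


A nonterminal is nullable iff some alternative derives ε (directly, or every symbol in it is nullable)
Nullable: {A, S}


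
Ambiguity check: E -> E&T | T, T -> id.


precedence layered via separate nonterminal T: deterministic
Unambiguous


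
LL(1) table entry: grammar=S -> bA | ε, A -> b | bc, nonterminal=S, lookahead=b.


For [S, b]: 'b' ∈ FIRST(bA)
Entry: S -> bA


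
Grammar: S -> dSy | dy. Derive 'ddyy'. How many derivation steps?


Derivation: S => dSy => ddyy
Steps: 2


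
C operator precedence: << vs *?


'*' is multiplicative (level 10); '<<' is shift (level 8)
Higher level binds tighter
'*' has higher precedence than '<<'


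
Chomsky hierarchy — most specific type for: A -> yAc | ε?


Single nonterminal LHS, but y^n c^n is not regular
Classification: Type 2 (Context-Free)


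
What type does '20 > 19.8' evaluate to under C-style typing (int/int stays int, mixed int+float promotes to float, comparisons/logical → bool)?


Operand types: int > float
Rule: comparison yields bool
Result type: bool


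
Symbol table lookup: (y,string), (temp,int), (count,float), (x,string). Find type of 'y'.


Lookup 'y' → type string


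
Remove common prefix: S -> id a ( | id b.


Common prefix: 'id'
Factored: S -> id S', S' -> a ( | b


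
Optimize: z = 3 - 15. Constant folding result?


3 - 15 = -12 at compile time
Optimized: z = -12


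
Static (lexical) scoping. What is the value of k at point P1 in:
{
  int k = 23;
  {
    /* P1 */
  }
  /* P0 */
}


P1's block does not declare k; resolves to the enclosing declaration at depth 0
k = 23


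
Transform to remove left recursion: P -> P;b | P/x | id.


Left-recursive alternatives: P;b, P/x; non-recursive: id
Introduce P': P -> idP', P' -> ;bP' | /xP' | ε


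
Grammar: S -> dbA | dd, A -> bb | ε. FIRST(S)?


Per alternative of S: FIRST(dbA) = {d}; FIRST(dd) = {d}
FIRST(S) = {d}


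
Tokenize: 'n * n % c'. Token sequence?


Scan left to right, longest-match per lexeme
Tokens: ID(n), OP(*), ID(n), OP(%), ID(c)


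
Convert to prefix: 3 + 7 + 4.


left-to-right (same/higher precedence on left): tree is (+ (+ 3 7) 4)
Prefix: + + 3 7 4


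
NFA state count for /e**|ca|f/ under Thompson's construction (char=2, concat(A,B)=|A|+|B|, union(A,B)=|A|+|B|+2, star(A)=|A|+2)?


Syntax tree has 4 char leaf(s), 2 union(s), 2 star(s)
chars contribute 4×2 = 8; each union adds +2; each star adds +2
Total: 8 + 4 + 4 = 16 states


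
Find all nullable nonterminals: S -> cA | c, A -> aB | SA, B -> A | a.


A nonterminal is nullable iff some alternative derives ε (directly, or every symbol in it is nullable)
Nullable: {}


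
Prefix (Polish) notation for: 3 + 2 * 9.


'*' binds tighter: tree is (+ 3 (* 2 9))
Prefix: + 3 * 2 9


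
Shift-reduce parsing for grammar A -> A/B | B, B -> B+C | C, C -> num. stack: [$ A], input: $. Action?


start symbol A on stack, input exhausted
Action: accept


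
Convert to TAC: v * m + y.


Break into single-operator statements:
t1 = v * m
t2 = t1 + y


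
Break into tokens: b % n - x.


Scan left to right, longest-match per lexeme
Tokens: ID(b), OP(%), ID(n), OP(-), ID(x)


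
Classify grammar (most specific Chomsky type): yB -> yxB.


LHS has context (more than one symbol) and |LHS| ≤ |RHS|
Classification: Type 1 (Context-Sensitive)


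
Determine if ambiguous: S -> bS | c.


right-linear, alternatives start with distinct terminals 'b' vs 'c': unique leftmost derivation
Unambiguous


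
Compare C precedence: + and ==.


'+' is additive (level 9); '==' is equality (level 6)
Higher level binds tighter
'+' has higher precedence than '=='


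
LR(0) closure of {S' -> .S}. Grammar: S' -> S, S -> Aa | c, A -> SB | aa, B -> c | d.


Start: S' -> .S
For each item with dot before a nonterminal B, add B -> .γ for every B-production
Closure: [S' -> .S, S -> .Aa, S -> .c, A -> .SB, A -> .aa]


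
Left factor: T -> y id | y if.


Common prefix: 'y'
Factored: T -> y T', T' -> id | if


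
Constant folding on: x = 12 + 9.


12 + 9 = 21 at compile time
Optimized: x = 21


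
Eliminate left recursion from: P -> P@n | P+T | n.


Left-recursive alternatives: P@n, P+T; non-recursive: n
Introduce P': P -> nP', P' -> @nP' | +TP' | ε


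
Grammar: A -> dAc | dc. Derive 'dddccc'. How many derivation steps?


Derivation: A => dAc => ddAcc => dddccc
Steps: 3


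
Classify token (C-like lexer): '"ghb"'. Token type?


Pattern: double-quoted sequence
Type: STRING_LITERAL


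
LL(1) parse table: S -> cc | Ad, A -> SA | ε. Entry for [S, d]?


For [S, d]: 'd' ∈ FIRST(Ad)
Entry: S -> Ad


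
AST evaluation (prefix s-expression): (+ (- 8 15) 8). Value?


Evaluate inner: (- 8 15) = -7
Evaluate root: (+ -7 8) = 1
Result: 1


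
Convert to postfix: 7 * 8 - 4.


Left to right (same or higher precedence on left)
Postfix: 7 8 * 4 -


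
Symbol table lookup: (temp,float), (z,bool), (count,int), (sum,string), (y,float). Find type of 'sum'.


Lookup 'sum' → type string


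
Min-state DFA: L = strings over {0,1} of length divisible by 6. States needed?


Track length mod 6: states 0..5, accept at 0
Minimal DFA: 6 states


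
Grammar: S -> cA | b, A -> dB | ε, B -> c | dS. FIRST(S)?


Per alternative of S: FIRST(cA) = {c}; FIRST(b) = {b}
FIRST(S) = {b, c}


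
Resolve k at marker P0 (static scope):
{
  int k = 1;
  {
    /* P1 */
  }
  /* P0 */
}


k declared in the same block as P0
k = 1


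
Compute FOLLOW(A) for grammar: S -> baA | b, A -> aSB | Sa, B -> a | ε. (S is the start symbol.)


$ ∈ FOLLOW(S). For each A -> αBβ: add FIRST(β)\{ε} to FOLLOW(B); if β nullable, add FOLLOW(A).
FOLLOW(A) = {$, a}


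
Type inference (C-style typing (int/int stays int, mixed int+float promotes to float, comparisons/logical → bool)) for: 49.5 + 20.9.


Operand types: float + float
Rule: mixed int/float promotes to float; int/int stays int
Result type: float


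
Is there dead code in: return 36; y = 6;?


statement follows a return and is unreachable
Dead: 'y = 6'


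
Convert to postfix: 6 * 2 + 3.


Left to right (same or higher precedence on left)
Postfix: 6 2 * 3 +


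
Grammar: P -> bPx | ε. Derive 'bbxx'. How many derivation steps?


Derivation: P => bPx => bbPxx => bbxx
Steps: 3


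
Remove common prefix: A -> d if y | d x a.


Common prefix: 'd'
Factored: A -> d A', A' -> if y | x a


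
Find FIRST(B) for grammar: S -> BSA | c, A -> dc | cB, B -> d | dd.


Per alternative of B: FIRST(d) = {d}; FIRST(dd) = {d}
FIRST(B) = {d}


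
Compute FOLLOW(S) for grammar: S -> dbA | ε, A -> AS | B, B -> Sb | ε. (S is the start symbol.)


$ ∈ FOLLOW(S). For each A -> αBβ: add FIRST(β)\{ε} to FOLLOW(B); if β nullable, add FOLLOW(A).
FOLLOW(S) = {$, b, d}


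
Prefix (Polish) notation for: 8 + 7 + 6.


left-to-right (same/higher precedence on left): tree is (+ (+ 8 7) 6)
Prefix: + + 8 7 6


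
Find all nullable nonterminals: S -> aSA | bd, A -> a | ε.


A nonterminal is nullable iff some alternative derives ε (directly, or every symbol in it is nullable)
Nullable: {A}


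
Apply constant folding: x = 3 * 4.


3 * 4 = 12 at compile time
Optimized: x = 12


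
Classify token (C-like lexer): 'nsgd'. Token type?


Pattern: letter/underscore followed by alphanumerics, not a keyword
Type: IDENTIFIER


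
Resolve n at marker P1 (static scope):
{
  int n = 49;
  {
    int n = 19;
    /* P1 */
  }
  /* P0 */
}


n declared in the same block as P1
n = 19


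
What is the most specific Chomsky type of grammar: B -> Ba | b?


Left-linear: every RHS is a terminal or one nonterminal followed by a terminal
Classification: Type 3 (Regular)


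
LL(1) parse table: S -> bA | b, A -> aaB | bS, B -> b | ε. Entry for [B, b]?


For [B, b]: 'b' ∈ FIRST(b)
Entry: B -> b


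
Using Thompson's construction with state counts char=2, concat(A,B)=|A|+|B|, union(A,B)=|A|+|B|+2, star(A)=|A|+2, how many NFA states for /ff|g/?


Syntax tree has 3 char leaf(s), 1 union(s), 0 star(s)
chars contribute 3×2 = 6; each union adds +2; each star adds +2
Total: 6 + 2 + 0 = 8 states


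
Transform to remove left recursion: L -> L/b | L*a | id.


Left-recursive alternatives: L/b, L*a; non-recursive: id
Introduce L': L -> idL', L' -> /bL' | *aL' | ε


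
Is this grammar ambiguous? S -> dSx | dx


balanced d^n…x^n: each string has a unique parse
Unambiguous


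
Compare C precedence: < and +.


'+' is additive (level 9); '<' is relational (level 7)
Higher level binds tighter
'+' has higher precedence than '<'


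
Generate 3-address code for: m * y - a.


Break into single-operator statements:
t1 = m * y
t2 = t1 - a


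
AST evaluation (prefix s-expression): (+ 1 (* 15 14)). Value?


Evaluate inner: (* 15 14) = 210
Evaluate root: (+ 1 210) = 211
Result: 211


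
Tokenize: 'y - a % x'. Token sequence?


Scan left to right, longest-match per lexeme
Tokens: ID(y), OP(-), ID(a), OP(%), ID(x)


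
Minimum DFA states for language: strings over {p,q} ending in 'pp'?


Track the longest suffix of input matching a prefix of 'pp': 3 classes (prefixes of length 0..2)
Minimal DFA: 3 states


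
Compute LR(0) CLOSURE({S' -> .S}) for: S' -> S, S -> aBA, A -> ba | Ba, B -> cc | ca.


Start: S' -> .S
For each item with dot before a nonterminal B, add B -> .γ for every B-production
Closure: [S' -> .S, S -> .aBA]


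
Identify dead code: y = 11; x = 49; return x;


y is assigned but never read
Dead: 'y = 11'


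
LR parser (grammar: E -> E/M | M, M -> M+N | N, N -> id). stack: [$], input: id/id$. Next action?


no handle on stack; shift 'id'
Action: shift


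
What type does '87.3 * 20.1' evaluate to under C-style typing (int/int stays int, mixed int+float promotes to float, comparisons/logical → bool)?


Operand types: float * float
Rule: mixed int/float promotes to float; int/int stays int
Result type: float


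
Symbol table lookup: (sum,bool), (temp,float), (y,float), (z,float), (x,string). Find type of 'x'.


Lookup 'x' → type string


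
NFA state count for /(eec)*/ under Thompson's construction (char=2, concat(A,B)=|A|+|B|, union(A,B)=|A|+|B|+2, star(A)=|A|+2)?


Syntax tree has 3 char leaf(s), 0 union(s), 1 star(s)
chars contribute 3×2 = 6; each union adds +2; each star adds +2
Total: 6 + 0 + 2 = 8 states


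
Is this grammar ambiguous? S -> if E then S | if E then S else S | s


dangling else: 'if E then if E then s else s' parses two ways
Ambiguous


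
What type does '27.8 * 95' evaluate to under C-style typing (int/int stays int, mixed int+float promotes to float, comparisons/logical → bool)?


Operand types: float * int
Rule: mixed int/float promotes to float; int/int stays int
Result type: float


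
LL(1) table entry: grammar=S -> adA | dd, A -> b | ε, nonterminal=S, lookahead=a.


For [S, a]: 'a' ∈ FIRST(adA)
Entry: S -> adA
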